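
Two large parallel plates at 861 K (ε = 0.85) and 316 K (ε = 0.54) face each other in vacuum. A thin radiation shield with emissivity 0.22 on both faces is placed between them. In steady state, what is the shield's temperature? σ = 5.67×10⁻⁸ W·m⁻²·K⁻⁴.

In steady state the net flux on the hot side equals that on the cold side.
σ(T₁⁴−T_s⁴)/D₁ = σ(T_s⁴−T₂⁴)/D₂, with D₁ = 1/ε₁+1/ε_s−1 = 4.722, D₂ = 1/ε_s+1/ε₂−1 = 5.397.
Solve for T_s⁴: T_s⁴ = (D₂·T₁⁴ + D₁·T₂⁴)/(D₁+D₂) = 2.978×10¹¹ K⁴.

T_s ≈ 739 K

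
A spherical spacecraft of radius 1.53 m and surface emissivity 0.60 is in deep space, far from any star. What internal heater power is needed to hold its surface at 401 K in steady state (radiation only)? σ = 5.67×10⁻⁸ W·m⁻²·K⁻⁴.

P = εσ·4πr²·T⁴.
4πr² = 29.42 m²; T⁴ = 2.586×10¹⁰ K⁴.
P = 0.60·5.67×10⁻⁸·29.42·2.586×10¹⁰.

P ≈ 25900 W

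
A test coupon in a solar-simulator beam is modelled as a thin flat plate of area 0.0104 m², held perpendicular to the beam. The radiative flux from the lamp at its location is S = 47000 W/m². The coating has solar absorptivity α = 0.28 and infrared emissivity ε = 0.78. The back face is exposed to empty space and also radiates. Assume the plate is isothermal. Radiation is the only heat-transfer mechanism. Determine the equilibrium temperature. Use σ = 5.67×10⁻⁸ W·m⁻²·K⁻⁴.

At equilibrium, absorbed power = emitted power.
Absorbing cross-section = A = 0.01040 m²; emitting surface = 2A = 0.02080 m² (ratio 2).
αS·A_cross = εσ·A_surf·T⁴  ⇒  T⁴ = αS/(ε·2σ).
T⁴ = 0.280·47000/(0.78·2·5.67×10⁻⁸) = 1.488×10¹¹ K⁴.
T = (1.488×10¹¹)^(1/4).

T ≈ 621 K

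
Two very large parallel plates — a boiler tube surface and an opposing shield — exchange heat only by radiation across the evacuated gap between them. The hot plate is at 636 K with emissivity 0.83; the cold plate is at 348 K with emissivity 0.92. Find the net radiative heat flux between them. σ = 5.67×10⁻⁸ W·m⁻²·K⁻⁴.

q ≈ 6540 W/m²

For two infinite grey parallel plates, q = σ(T₁⁴ − T₂⁴)/(1/ε₁ + 1/ε₂ − 1).
T₁⁴ − T₂⁴ = 1.636×10¹¹ − 1.467×10¹⁰ = 1.490×10¹¹ K⁴.
1/ε₁ + 1/ε₂ − 1 = 1.205 + 1.087 − 1 = 1.292.
q = 5.67×10⁻⁸ × 1.490×10¹¹ / 1.292.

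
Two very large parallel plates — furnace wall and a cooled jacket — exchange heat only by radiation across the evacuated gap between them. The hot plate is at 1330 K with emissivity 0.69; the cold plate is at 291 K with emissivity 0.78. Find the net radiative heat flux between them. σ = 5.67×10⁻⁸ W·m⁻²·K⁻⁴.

q ≈ 1.02×10⁵ W/m²

For two infinite grey parallel plates, q = σ(T₁⁴ − T₂⁴)/(1/ε₁ + 1/ε₂ − 1).
T₁⁴ − T₂⁴ = 3.129×10¹² − 7.171×10⁹ = 3.122×10¹² K⁴.
1/ε₁ + 1/ε₂ − 1 = 1.449 + 1.282 − 1 = 1.731.
q = 5.67×10⁻⁸ × 3.122×10¹² / 1.731.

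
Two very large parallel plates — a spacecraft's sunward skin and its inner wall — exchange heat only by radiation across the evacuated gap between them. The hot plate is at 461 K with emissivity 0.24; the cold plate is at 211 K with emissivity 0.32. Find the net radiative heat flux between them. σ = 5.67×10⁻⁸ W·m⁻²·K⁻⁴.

q ≈ 389 W/m²

For two infinite grey parallel plates, q = σ(T₁⁴ − T₂⁴)/(1/ε₁ + 1/ε₂ − 1).
T₁⁴ − T₂⁴ = 4.517×10¹⁰ − 1.982×10⁹ = 4.318×10¹⁰ K⁴.
1/ε₁ + 1/ε₂ − 1 = 4.167 + 3.125 − 1 = 6.292.
q = 5.67×10⁻⁸ × 4.318×10¹⁰ / 6.292.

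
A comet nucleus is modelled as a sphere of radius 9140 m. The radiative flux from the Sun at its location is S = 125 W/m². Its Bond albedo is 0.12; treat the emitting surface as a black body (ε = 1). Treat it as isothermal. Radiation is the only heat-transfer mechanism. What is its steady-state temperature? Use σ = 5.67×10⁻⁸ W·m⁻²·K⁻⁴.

T ≈ 148 K

At equilibrium, absorbed power = emitted power.
Absorbing cross-section = πr² = 2.624×10⁸ m²; emitting surface = 4πr² = 1.050×10⁹ m² (ratio 4).
(1−a)S·A_cross = εσ·A_surf·T⁴  ⇒  T⁴ = (1−a)S/(4σ).
T⁴ = 0.880·125/(4·5.67×10⁻⁸) = 4.850×10⁸ K⁴.
T = (4.850×10⁸)^(1/4).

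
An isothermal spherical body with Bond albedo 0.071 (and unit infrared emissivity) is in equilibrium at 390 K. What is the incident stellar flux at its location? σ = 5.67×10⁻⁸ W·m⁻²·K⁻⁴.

(1−a)S·πr² = σ·4πr²·T⁴ ⇒ S = 4σT⁴/(1−a).
S = 4·5.67×10⁻⁸·2.313×10¹⁰/0.929.

S ≈ 5650 W/m²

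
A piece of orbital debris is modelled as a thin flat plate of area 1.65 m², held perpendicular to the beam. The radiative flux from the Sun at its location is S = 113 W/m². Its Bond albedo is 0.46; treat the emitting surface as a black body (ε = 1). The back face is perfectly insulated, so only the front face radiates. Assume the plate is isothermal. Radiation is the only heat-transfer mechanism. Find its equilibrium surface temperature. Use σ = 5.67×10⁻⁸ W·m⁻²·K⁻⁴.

T ≈ 181 K

At equilibrium, absorbed power = emitted power.
Absorbing cross-section = A = 1.650 m²; emitting surface = A = 1.650 m² (ratio 1).
(1−a)S·A_cross = εσ·A_surf·T⁴  ⇒  T⁴ = (1−a)S/(1σ).
T⁴ = 0.540·113/(1·5.67×10⁻⁸) = 1.076×10⁹ K⁴.
T = (1.076×10⁹)^(1/4).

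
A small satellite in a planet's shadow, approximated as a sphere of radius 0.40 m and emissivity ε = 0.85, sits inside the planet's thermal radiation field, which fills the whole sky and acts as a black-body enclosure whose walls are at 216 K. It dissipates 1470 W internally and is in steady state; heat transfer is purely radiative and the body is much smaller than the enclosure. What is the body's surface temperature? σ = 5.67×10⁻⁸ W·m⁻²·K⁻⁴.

T ≈ 363 K

For a small grey body in a large enclosure, net radiated power = εσA(T⁴ − T_w⁴).
Steady state: P = εσA(T⁴ − T_w⁴) with A = 4πr² = 2.011 m².
T⁴ = P/(εσA) + T_w⁴ = 1470/(0.85·5.67×10⁻⁸·2.011) + (216)⁴
    = 1.517×10¹⁰ + 2.177×10⁹ = 1.735×10¹⁰ K⁴.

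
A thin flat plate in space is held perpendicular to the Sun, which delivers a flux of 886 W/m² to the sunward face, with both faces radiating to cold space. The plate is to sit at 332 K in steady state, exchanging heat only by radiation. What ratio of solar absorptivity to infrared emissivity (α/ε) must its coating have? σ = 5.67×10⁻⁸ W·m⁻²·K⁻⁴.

α/ε ≈ 1.56

Balance: αS·A = εσ·2A·T⁴ ⇒ α/ε = 2σT⁴/S.
α/ε = 2·5.67×10⁻⁸·(332)⁴/886 = 2·5.67×10⁻⁸·1.215×10¹⁰/886.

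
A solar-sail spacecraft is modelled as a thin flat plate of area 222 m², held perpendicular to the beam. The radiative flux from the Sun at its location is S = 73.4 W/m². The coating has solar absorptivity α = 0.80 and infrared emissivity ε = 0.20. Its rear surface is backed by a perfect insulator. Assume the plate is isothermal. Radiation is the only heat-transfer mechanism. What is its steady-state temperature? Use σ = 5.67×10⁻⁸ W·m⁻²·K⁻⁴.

At equilibrium, absorbed power = emitted power.
Absorbing cross-section = A = 222.0 m²; emitting surface = A = 222.0 m² (ratio 1).
αS·A_cross = εσ·A_surf·T⁴  ⇒  T⁴ = αS/(ε·1σ).
T⁴ = 0.800·73.4/(0.20·1·5.67×10⁻⁸) = 5.178×10⁹ K⁴.
T = (5.178×10⁹)^(1/4).

T ≈ 268 K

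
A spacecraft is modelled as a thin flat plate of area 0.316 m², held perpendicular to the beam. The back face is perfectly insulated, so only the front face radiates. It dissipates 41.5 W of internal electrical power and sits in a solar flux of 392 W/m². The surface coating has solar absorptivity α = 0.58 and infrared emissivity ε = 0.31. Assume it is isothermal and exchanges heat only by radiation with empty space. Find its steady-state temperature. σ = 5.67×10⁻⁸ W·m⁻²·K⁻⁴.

T ≈ 378 K

At steady state, absorbed solar power + internal power = radiated power.
Absorbed: α·S·A_cross = 0.58·392·0.3160 = 71.85 W (cross-section A).
Total input = 71.85 + 41.5 = 113.3 W.
Radiated: εσ·A_surf·T⁴ with A_surf = A = 0.3160 m².
T⁴ = 113.3/(0.31·5.67×10⁻⁸·0.3160) = 2.041×10¹⁰ K⁴.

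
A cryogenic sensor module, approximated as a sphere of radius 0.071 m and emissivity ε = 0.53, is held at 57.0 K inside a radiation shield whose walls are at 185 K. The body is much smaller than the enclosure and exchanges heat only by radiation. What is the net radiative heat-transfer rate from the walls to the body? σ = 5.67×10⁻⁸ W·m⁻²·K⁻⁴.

P_net ≈ 2.21 W

For a small grey body in a large enclosure: P_net = εσA(T_body⁴ − T_wall⁴).
A = 4πr² = 0.06335 m²; T_body⁴ − T_wall⁴ = 1.056×10⁷ − 1.171×10⁹ = -1.161×10⁹ K⁴.
|P_net| = 0.53·5.67×10⁻⁸·0.06335·1.161×10⁹.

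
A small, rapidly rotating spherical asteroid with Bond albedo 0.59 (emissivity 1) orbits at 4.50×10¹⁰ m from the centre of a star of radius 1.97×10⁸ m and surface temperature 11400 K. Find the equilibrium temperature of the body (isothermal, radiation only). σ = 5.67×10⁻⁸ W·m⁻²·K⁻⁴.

The star's surface emits σT_*⁴; at distance d the flux is S = σT_*⁴(R_*/d)².
S = 5.67×10⁻⁸·(11400)⁴·(1.97×10⁸/4.50×10¹⁰)² = 18350 W/m².
For an isothermal sphere T⁴ = (1−a)S/(4σ) = 3.318×10¹⁰ K⁴.

T ≈ 427 K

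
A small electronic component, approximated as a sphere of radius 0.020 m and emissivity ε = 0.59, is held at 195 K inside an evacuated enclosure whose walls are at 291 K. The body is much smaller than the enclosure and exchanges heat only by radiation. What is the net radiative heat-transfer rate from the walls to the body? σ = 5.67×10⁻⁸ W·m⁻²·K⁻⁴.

P_net ≈ 0.963 W

For a small grey body in a large enclosure: P_net = εσA(T_body⁴ − T_wall⁴).
A = 4πr² = 0.005027 m²; T_body⁴ − T_wall⁴ = 1.446×10⁹ − 7.171×10⁹ = -5.725×10⁹ K⁴.
|P_net| = 0.59·5.67×10⁻⁸·0.005027·5.725×10⁹.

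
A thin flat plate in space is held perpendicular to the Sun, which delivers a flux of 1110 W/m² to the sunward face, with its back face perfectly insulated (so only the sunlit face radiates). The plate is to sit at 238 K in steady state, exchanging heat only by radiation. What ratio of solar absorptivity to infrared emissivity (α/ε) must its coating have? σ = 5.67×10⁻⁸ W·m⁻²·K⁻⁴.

α/ε ≈ 0.164

Balance: αS·A = εσ·1A·T⁴ ⇒ α/ε = σT⁴/S.
α/ε = 5.67×10⁻⁸·(238)⁴/1110 = 5.67×10⁻⁸·3.209×10⁹/1110.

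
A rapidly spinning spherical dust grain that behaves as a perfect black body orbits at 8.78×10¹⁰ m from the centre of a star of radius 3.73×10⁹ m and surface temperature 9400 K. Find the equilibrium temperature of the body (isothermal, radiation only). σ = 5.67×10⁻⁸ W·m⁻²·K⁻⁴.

The star's surface emits σT_*⁴; at distance d the flux is S = σT_*⁴(R_*/d)².
S = 5.67×10⁻⁸·(9400)⁴·(3.73×10⁹/8.78×10¹⁰)² = 7.990×10⁵ W/m².
For an isothermal sphere T⁴ = (1−a)S/(4σ) = 3.523×10¹² K⁴.

T ≈ 1370 K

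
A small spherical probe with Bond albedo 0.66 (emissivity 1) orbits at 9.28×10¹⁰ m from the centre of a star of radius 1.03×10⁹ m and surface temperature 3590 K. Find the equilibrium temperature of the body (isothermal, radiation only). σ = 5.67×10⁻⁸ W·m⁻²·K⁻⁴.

The star's surface emits σT_*⁴; at distance d the flux is S = σT_*⁴(R_*/d)².
S = 5.67×10⁻⁸·(3590)⁴·(1.03×10⁹/9.28×10¹⁰)² = 1160 W/m².
For an isothermal sphere T⁴ = (1−a)S/(4σ) = 1.739×10⁹ K⁴.

T ≈ 204 K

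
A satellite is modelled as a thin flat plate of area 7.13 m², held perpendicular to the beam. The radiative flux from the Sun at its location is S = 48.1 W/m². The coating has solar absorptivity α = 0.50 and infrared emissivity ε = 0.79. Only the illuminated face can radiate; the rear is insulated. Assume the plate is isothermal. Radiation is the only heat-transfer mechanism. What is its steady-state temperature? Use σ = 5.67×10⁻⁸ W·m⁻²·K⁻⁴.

T ≈ 152 K

At equilibrium, absorbed power = emitted power.
Absorbing cross-section = A = 7.130 m²; emitting surface = A = 7.130 m² (ratio 1).
αS·A_cross = εσ·A_surf·T⁴  ⇒  T⁴ = αS/(ε·1σ).
T⁴ = 0.500·48.1/(0.79·1·5.67×10⁻⁸) = 5.369×10⁸ K⁴.
T = (5.369×10⁸)^(1/4).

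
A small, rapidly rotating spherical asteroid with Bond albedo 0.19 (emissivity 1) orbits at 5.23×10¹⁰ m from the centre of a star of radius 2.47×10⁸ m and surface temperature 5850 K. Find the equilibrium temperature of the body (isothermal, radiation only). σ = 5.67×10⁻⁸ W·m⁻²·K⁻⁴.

T ≈ 270 K

The star's surface emits σT_*⁴; at distance d the flux is S = σT_*⁴(R_*/d)².
S = 5.67×10⁻⁸·(5850)⁴·(2.47×10⁸/5.23×10¹⁰)² = 1481 W/m².
For an isothermal sphere T⁴ = (1−a)S/(4σ) = 5.290×10⁹ K⁴.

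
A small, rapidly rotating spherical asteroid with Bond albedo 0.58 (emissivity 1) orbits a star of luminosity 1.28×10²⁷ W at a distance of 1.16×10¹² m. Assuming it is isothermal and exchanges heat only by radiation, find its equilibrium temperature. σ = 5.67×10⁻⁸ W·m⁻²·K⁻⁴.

First find the stellar flux at distance d: S = L/(4πd²) = 1.28×10²⁷/(4π·(1.16×10¹²)²) = 75.70 W/m².
For an isothermal sphere, absorbed (1−a)S·πr² = emitted σ·4πr²·T⁴, so T⁴ = (1−a)S/(4σ).
T⁴ = 0.420·75.70/(4·5.67×10⁻⁸) = 1.402×10⁸ K⁴.

T ≈ 109 K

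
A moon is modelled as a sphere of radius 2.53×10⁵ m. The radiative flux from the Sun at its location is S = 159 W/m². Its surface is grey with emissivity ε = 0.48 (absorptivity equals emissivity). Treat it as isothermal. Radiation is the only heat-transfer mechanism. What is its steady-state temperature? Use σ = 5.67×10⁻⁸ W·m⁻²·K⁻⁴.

T ≈ 163 K

At equilibrium, absorbed power = emitted power.
Absorbing cross-section = πr² = 2.011×10¹¹ m²; emitting surface = 4πr² = 8.044×10¹¹ m² (ratio 4).
εS·A_cross = εσ·A_surf·T⁴  ⇒  T⁴ = S/(4σ)   (ε cancels).
T⁴ = 159/(4·5.67×10⁻⁸) = 7.011×10⁸ K⁴.
T = (7.011×10⁸)^(1/4).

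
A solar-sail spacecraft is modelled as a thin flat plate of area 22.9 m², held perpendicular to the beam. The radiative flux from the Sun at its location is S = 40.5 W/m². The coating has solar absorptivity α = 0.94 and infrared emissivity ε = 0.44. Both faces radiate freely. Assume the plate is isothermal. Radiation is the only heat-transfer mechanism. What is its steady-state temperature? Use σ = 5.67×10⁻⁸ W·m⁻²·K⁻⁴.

At equilibrium, absorbed power = emitted power.
Absorbing cross-section = A = 22.90 m²; emitting surface = 2A = 45.80 m² (ratio 2).
αS·A_cross = εσ·A_surf·T⁴  ⇒  T⁴ = αS/(ε·2σ).
T⁴ = 0.940·40.5/(0.44·2·5.67×10⁻⁸) = 7.630×10⁸ K⁴.
T = (7.630×10⁸)^(1/4).

T ≈ 166 K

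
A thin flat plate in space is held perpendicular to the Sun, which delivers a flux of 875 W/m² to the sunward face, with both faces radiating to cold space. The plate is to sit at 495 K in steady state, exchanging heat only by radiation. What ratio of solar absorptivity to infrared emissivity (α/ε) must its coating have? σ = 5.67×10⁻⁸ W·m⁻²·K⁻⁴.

Balance: αS·A = εσ·2A·T⁴ ⇒ α/ε = 2σT⁴/S.
α/ε = 2·5.67×10⁻⁸·(495)⁴/875 = 2·5.67×10⁻⁸·6.004×10¹⁰/875.

α/ε ≈ 7.78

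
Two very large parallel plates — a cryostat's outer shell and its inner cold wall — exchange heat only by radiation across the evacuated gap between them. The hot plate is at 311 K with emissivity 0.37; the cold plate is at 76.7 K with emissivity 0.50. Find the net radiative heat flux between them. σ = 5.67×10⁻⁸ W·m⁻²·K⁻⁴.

For two infinite grey parallel plates, q = σ(T₁⁴ − T₂⁴)/(1/ε₁ + 1/ε₂ − 1).
T₁⁴ − T₂⁴ = 9.355×10⁹ − 3.461×10⁷ = 9.320×10⁹ K⁴.
1/ε₁ + 1/ε₂ − 1 = 2.703 + 2.000 − 1 = 3.703.
q = 5.67×10⁻⁸ × 9.320×10⁹ / 3.703.

q ≈ 143 W/m²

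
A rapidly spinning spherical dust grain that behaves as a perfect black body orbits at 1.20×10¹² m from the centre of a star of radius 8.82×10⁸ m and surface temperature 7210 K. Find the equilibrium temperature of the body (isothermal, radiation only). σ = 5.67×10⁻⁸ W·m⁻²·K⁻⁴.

T ≈ 138 K

The star's surface emits σT_*⁴; at distance d the flux is S = σT_*⁴(R_*/d)².
S = 5.67×10⁻⁸·(7210)⁴·(8.82×10⁸/1.20×10¹²)² = 82.77 W/m².
For an isothermal sphere T⁴ = (1−a)S/(4σ) = 3.650×10⁸ K⁴.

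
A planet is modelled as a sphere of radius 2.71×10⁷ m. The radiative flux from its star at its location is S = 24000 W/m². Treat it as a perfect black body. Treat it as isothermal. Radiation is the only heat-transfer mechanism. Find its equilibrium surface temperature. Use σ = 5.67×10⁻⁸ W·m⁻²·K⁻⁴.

At equilibrium, absorbed power = emitted power.
Absorbing cross-section = πr² = 2.307×10¹⁵ m²; emitting surface = 4πr² = 9.229×10¹⁵ m² (ratio 4).
S·A_cross = εσ·A_surf·T⁴  ⇒  T⁴ = S/(4σ).
T⁴ = 1.00·24000/(4·5.67×10⁻⁸) = 1.058×10¹¹ K⁴.
T = (1.058×10¹¹)^(1/4).

T ≈ 570 K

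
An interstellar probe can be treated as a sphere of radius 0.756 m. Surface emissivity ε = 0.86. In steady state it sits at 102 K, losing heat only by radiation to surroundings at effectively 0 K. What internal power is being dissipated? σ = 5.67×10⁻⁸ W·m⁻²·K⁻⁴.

P ≈ 37.9 W

Steady state: P = εσA T⁴.
A = 4πr² = 7.182 m²; T⁴ = (102)⁴ = 1.082×10⁸ K⁴.
P = 0.86 × 5.67×10⁻⁸ × 7.182 × 1.082×10⁸.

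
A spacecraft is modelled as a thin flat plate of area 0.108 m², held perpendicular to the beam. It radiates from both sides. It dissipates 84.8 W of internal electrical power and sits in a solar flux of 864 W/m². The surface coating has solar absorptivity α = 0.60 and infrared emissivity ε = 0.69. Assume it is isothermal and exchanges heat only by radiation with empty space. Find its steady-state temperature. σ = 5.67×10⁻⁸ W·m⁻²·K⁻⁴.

At steady state, absorbed solar power + internal power = radiated power.
Absorbed: α·S·A_cross = 0.60·864·0.1080 = 55.99 W (cross-section A).
Total input = 55.99 + 84.8 = 140.8 W.
Radiated: εσ·A_surf·T⁴ with A_surf = 2A = 0.2160 m².
T⁴ = 140.8/(0.69·5.67×10⁻⁸·0.2160) = 1.666×10¹⁰ K⁴.

T ≈ 359 K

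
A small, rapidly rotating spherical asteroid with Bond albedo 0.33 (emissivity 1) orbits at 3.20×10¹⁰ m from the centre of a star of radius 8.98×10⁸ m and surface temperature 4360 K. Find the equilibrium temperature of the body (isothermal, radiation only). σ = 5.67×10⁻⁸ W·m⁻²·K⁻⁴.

T ≈ 467 K

The star's surface emits σT_*⁴; at distance d the flux is S = σT_*⁴(R_*/d)².
S = 5.67×10⁻⁸·(4360)⁴·(8.98×10⁸/3.20×10¹⁰)² = 16140 W/m².
For an isothermal sphere T⁴ = (1−a)S/(4σ) = 4.767×10¹⁰ K⁴.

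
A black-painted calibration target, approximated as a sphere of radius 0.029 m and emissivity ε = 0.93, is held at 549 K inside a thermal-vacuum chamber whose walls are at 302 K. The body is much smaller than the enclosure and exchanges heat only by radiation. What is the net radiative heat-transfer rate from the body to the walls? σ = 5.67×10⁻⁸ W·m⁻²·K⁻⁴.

For a small grey body in a large enclosure: P_net = εσA(T_body⁴ − T_wall⁴).
A = 4πr² = 0.01057 m²; T_body⁴ − T_wall⁴ = 9.084×10¹⁰ − 8.318×10⁹ = 8.252×10¹⁰ K⁴.
|P_net| = 0.93·5.67×10⁻⁸·0.01057·8.252×10¹⁰.

P_net ≈ 46.0 W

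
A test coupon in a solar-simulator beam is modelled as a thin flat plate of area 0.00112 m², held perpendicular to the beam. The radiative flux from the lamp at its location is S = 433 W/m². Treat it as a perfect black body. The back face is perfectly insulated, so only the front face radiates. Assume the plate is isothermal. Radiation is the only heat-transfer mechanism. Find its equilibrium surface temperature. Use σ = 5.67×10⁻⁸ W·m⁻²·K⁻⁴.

T ≈ 296 K

At equilibrium, absorbed power = emitted power.
Absorbing cross-section = A = 0.001120 m²; emitting surface = A = 0.001120 m² (ratio 1).
S·A_cross = εσ·A_surf·T⁴  ⇒  T⁴ = S/(1σ).
T⁴ = 1.00·433/(1·5.67×10⁻⁸) = 7.637×10⁹ K⁴.
T = (7.637×10⁹)^(1/4).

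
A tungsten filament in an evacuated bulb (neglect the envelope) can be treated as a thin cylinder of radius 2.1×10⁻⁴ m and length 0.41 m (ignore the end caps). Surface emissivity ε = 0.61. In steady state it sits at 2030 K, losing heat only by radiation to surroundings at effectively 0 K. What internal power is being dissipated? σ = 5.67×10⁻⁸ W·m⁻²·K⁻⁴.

P ≈ 318 W

Steady state: P = εσA T⁴.
A = 2πrL = 5.410×10⁻⁴ m²; T⁴ = (2030)⁴ = 1.698×10¹³ K⁴.
P = 0.61 × 5.67×10⁻⁸ × 5.410×10⁻⁴ × 1.698×10¹³.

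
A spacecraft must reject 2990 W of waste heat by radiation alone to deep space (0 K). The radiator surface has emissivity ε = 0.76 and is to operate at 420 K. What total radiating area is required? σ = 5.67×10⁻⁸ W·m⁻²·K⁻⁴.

A ≈ 2.23 m²

P = εσA T⁴ ⇒ A = P/(εσT⁴).
T⁴ = 3.112×10¹⁰ K⁴.
A = 2990/(0.76 × 5.67×10⁻⁸ × 3.112×10¹⁰).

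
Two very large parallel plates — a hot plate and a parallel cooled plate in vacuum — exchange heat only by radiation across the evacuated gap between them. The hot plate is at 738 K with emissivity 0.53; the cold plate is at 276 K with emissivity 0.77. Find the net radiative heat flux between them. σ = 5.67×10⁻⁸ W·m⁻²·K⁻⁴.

For two infinite grey parallel plates, q = σ(T₁⁴ − T₂⁴)/(1/ε₁ + 1/ε₂ − 1).
T₁⁴ − T₂⁴ = 2.966×10¹¹ − 5.803×10⁹ = 2.908×10¹¹ K⁴.
1/ε₁ + 1/ε₂ − 1 = 1.887 + 1.299 − 1 = 2.185.
q = 5.67×10⁻⁸ × 2.908×10¹¹ / 2.185.

q ≈ 7550 W/m²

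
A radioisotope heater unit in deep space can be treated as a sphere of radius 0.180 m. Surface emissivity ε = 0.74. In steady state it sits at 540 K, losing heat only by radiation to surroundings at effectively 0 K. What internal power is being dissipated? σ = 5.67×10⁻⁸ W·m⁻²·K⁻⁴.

P ≈ 1450 W

Steady state: P = εσA T⁴.
A = 4πr² = 0.4072 m²; T⁴ = (540)⁴ = 8.503×10¹⁰ K⁴.
P = 0.74 × 5.67×10⁻⁸ × 0.4072 × 8.503×10¹⁰.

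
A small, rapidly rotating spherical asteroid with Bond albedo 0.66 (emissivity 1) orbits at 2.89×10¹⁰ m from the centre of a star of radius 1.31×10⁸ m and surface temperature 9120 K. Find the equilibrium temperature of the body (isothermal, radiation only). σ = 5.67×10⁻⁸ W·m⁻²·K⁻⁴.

T ≈ 332 K

The star's surface emits σT_*⁴; at distance d the flux is S = σT_*⁴(R_*/d)².
S = 5.67×10⁻⁸·(9120)⁴·(1.31×10⁸/2.89×10¹⁰)² = 8060 W/m².
For an isothermal sphere T⁴ = (1−a)S/(4σ) = 1.208×10¹⁰ K⁴.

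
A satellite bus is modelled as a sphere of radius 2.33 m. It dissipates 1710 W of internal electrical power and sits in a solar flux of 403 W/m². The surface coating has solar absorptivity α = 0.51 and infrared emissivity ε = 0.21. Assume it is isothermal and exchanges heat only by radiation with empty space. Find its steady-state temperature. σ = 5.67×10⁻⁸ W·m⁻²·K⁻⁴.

At steady state, absorbed solar power + internal power = radiated power.
Absorbed: α·S·A_cross = 0.51·403·17.06 = 3505 W (cross-section πr²).
Total input = 3505 + 1710 = 5215 W.
Radiated: εσ·A_surf·T⁴ with A_surf = 4πr² = 68.22 m².
T⁴ = 5215/(0.21·5.67×10⁻⁸·68.22) = 6.420×10⁹ K⁴.

T ≈ 283 K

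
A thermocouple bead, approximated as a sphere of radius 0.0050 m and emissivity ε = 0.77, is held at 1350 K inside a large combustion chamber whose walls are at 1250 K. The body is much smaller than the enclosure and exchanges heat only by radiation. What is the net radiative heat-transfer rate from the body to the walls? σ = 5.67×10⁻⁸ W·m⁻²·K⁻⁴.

P_net ≈ 12.1 W

For a small grey body in a large enclosure: P_net = εσA(T_body⁴ − T_wall⁴).
A = 4πr² = 3.142×10⁻⁴ m²; T_body⁴ − T_wall⁴ = 3.322×10¹² − 2.441×10¹² = 8.801×10¹¹ K⁴.
|P_net| = 0.77·5.67×10⁻⁸·3.142×10⁻⁴·8.801×10¹¹.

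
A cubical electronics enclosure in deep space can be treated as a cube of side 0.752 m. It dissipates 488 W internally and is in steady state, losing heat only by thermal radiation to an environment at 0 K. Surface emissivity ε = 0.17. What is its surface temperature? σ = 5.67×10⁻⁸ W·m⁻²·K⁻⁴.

T ≈ 350 K

Steady state: internal power = radiated power, P = εσA T⁴.
Radiating area A = 6L² = 3.393 m².
T⁴ = P/(εσA) = 488/(0.17·5.67×10⁻⁸·3.393) = 1.492×10¹⁰ K⁴.
T = (1.492×10¹⁰)^(1/4).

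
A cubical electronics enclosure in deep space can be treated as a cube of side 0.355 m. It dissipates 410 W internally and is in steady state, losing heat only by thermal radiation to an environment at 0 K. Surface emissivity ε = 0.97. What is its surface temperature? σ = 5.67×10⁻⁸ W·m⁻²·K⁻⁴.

T ≈ 315 K

Steady state: internal power = radiated power, P = εσA T⁴.
Radiating area A = 6L² = 0.7561 m².
T⁴ = P/(εσA) = 410/(0.97·5.67×10⁻⁸·0.7561) = 9.859×10⁹ K⁴.
T = (9.859×10⁹)^(1/4).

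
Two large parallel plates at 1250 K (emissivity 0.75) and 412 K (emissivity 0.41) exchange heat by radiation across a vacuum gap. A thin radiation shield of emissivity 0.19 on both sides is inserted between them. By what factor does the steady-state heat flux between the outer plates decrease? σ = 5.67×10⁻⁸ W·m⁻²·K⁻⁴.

Without shield: q₀ = σΔ(T⁴)/(1/ε₁+1/ε₂−1) with denominator 2.772.
With shield the two gaps are in series; the resistances add: (1/ε₁+1/ε_s−1)+(1/ε_s+1/ε₂−1) = 5.596+6.702 = 12.30.
Heat-flux ratio q₀/q = 12.30/2.772.

factor ≈ 4.44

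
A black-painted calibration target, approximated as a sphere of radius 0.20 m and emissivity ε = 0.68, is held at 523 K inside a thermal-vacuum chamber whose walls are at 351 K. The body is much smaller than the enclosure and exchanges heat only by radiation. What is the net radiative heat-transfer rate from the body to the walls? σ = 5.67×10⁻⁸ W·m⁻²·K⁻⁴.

P_net ≈ 1160 W

For a small grey body in a large enclosure: P_net = εσA(T_body⁴ − T_wall⁴).
A = 4πr² = 0.5027 m²; T_body⁴ − T_wall⁴ = 7.482×10¹⁰ − 1.518×10¹⁰ = 5.964×10¹⁰ K⁴.
|P_net| = 0.68·5.67×10⁻⁸·0.5027·5.964×10¹⁰.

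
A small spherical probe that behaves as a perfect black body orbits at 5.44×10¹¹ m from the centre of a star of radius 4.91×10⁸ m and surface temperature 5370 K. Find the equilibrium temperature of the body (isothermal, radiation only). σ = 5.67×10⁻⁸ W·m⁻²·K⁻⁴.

The star's surface emits σT_*⁴; at distance d the flux is S = σT_*⁴(R_*/d)².
S = 5.67×10⁻⁸·(5370)⁴·(4.91×10⁸/5.44×10¹¹)² = 38.41 W/m².
For an isothermal sphere T⁴ = (1−a)S/(4σ) = 1.694×10⁸ K⁴.

T ≈ 114 K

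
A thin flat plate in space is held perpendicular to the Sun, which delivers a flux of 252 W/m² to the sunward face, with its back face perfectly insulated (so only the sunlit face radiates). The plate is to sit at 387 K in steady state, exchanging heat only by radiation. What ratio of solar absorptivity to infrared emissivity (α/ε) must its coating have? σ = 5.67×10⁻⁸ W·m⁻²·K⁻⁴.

α/ε ≈ 5.05

Balance: αS·A = εσ·1A·T⁴ ⇒ α/ε = σT⁴/S.
α/ε = 5.67×10⁻⁸·(387)⁴/252 = 5.67×10⁻⁸·2.243×10¹⁰/252.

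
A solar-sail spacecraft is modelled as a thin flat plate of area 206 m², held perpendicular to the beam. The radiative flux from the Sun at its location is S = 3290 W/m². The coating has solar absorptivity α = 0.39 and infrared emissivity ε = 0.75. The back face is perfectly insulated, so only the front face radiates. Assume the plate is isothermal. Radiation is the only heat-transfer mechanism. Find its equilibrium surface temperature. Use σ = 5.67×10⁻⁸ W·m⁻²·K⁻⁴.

T ≈ 417 K

At equilibrium, absorbed power = emitted power.
Absorbing cross-section = A = 206.0 m²; emitting surface = A = 206.0 m² (ratio 1).
αS·A_cross = εσ·A_surf·T⁴  ⇒  T⁴ = αS/(ε·1σ).
T⁴ = 0.390·3290/(0.75·1·5.67×10⁻⁸) = 3.017×10¹⁰ K⁴.
T = (3.017×10¹⁰)^(1/4).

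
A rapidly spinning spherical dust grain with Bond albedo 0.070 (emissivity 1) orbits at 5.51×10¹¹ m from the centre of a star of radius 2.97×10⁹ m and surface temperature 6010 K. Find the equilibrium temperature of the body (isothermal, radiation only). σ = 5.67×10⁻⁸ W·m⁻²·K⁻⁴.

The star's surface emits σT_*⁴; at distance d the flux is S = σT_*⁴(R_*/d)².
S = 5.67×10⁻⁸·(6010)⁴·(2.97×10⁹/5.51×10¹¹)² = 2149 W/m².
For an isothermal sphere T⁴ = (1−a)S/(4σ) = 8.813×10⁹ K⁴.

T ≈ 306 K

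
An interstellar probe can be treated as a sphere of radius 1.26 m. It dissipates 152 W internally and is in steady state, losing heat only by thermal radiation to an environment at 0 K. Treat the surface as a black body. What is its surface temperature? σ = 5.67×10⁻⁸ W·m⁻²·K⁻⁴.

T ≈ 108 K

Steady state: internal power = radiated power, P = εσA T⁴.
Radiating area A = 4πr² = 19.95 m².
T⁴ = P/(εσA) = 152/(1.0·5.67×10⁻⁸·19.95) = 1.344×10⁸ K⁴.
T = (1.344×10⁸)^(1/4).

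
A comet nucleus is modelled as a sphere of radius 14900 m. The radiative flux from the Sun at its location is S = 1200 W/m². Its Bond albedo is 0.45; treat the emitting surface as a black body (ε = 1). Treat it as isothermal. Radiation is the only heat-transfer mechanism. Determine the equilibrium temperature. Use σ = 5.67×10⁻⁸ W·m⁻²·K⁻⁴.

T ≈ 232 K

At equilibrium, absorbed power = emitted power.
Absorbing cross-section = πr² = 6.975×10⁸ m²; emitting surface = 4πr² = 2.790×10⁹ m² (ratio 4).
(1−a)S·A_cross = εσ·A_surf·T⁴  ⇒  T⁴ = (1−a)S/(4σ).
T⁴ = 0.550·1200/(4·5.67×10⁻⁸) = 2.910×10⁹ K⁴.
T = (2.910×10⁹)^(1/4).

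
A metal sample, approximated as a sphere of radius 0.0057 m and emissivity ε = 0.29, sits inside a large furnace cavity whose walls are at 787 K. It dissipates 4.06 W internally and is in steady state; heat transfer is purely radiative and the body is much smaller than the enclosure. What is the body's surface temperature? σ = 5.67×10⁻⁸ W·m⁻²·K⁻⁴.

For a small grey body in a large enclosure, net radiated power = εσA(T⁴ − T_w⁴).
Steady state: P = εσA(T⁴ − T_w⁴) with A = 4πr² = 4.083×10⁻⁴ m².
T⁴ = P/(εσA) + T_w⁴ = 4.06/(0.29·5.67×10⁻⁸·4.083×10⁻⁴) + (787)⁴
    = 6.048×10¹¹ + 3.836×10¹¹ = 9.884×10¹¹ K⁴.

T ≈ 997 K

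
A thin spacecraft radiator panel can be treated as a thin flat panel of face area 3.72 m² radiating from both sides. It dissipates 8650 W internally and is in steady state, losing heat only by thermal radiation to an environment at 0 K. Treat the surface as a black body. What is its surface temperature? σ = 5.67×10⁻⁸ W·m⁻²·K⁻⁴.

Steady state: internal power = radiated power, P = εσA T⁴.
Radiating area A = 2·3.72 = 7.440 m².
T⁴ = P/(εσA) = 8650/(1.0·5.67×10⁻⁸·7.440) = 2.051×10¹⁰ K⁴.
T = (2.051×10¹⁰)^(1/4).

T ≈ 378 K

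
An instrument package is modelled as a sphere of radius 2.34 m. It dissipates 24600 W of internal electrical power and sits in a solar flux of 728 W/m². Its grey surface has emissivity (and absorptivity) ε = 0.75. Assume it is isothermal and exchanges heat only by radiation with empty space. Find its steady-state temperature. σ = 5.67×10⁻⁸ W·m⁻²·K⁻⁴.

At steady state, absorbed solar power + internal power = radiated power.
Absorbed: α·S·A_cross = 0.75·728·17.20 = 9392 W (cross-section πr²).
Total input = 9392 + 24600 = 33990 W.
Radiated: εσ·A_surf·T⁴ with A_surf = 4πr² = 68.81 m².
T⁴ = 33990/(0.75·5.67×10⁻⁸·68.81) = 1.162×10¹⁰ K⁴.

T ≈ 328 K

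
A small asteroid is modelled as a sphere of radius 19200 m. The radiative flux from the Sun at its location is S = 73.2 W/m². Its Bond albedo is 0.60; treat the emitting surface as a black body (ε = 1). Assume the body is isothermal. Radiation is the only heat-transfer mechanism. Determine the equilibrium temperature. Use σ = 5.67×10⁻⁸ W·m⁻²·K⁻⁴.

T ≈ 107 K

At equilibrium, absorbed power = emitted power.
Absorbing cross-section = πr² = 1.158×10⁹ m²; emitting surface = 4πr² = 4.632×10⁹ m² (ratio 4).
(1−a)S·A_cross = εσ·A_surf·T⁴  ⇒  T⁴ = (1−a)S/(4σ).
T⁴ = 0.400·73.2/(4·5.67×10⁻⁸) = 1.291×10⁸ K⁴.
T = (1.291×10⁸)^(1/4).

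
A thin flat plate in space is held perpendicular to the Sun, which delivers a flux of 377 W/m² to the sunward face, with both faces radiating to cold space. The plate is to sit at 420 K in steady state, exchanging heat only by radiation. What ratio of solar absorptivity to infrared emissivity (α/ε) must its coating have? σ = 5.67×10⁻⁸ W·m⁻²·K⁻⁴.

α/ε ≈ 9.36

Balance: αS·A = εσ·2A·T⁴ ⇒ α/ε = 2σT⁴/S.
α/ε = 2·5.67×10⁻⁸·(420)⁴/377 = 2·5.67×10⁻⁸·3.112×10¹⁰/377.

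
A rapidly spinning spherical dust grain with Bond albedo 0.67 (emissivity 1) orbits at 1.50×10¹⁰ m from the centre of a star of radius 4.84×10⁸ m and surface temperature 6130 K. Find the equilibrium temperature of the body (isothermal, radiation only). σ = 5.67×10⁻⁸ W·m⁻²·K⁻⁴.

The star's surface emits σT_*⁴; at distance d the flux is S = σT_*⁴(R_*/d)².
S = 5.67×10⁻⁸·(6130)⁴·(4.84×10⁸/1.50×10¹⁰)² = 83360 W/m².
For an isothermal sphere T⁴ = (1−a)S/(4σ) = 1.213×10¹¹ K⁴.

T ≈ 590 K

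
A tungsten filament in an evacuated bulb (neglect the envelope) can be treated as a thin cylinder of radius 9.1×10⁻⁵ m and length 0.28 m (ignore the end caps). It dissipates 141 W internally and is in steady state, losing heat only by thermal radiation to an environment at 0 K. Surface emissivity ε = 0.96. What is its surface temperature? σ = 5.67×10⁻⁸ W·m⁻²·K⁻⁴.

T ≈ 2010 K

Steady state: internal power = radiated power, P = εσA T⁴.
Radiating area A = 2πrL = 1.601×10⁻⁴ m².
T⁴ = P/(εσA) = 141/(0.96·5.67×10⁻⁸·1.601×10⁻⁴) = 1.618×10¹³ K⁴.
T = (1.618×10¹³)^(1/4).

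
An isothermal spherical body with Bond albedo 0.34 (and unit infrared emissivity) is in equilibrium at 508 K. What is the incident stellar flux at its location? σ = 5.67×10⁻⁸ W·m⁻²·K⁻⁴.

S ≈ 22900 W/m²

(1−a)S·πr² = σ·4πr²·T⁴ ⇒ S = 4σT⁴/(1−a).
S = 4·5.67×10⁻⁸·6.660×10¹⁰/0.660.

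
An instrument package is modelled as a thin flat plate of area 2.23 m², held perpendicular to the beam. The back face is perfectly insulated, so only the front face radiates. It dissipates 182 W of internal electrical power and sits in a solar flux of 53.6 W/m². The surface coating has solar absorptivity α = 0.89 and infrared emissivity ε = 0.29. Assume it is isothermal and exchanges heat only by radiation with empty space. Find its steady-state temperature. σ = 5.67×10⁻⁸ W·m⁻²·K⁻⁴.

At steady state, absorbed solar power + internal power = radiated power.
Absorbed: α·S·A_cross = 0.89·53.6·2.230 = 106.4 W (cross-section A).
Total input = 106.4 + 182 = 288.4 W.
Radiated: εσ·A_surf·T⁴ with A_surf = A = 2.230 m².
T⁴ = 288.4/(0.29·5.67×10⁻⁸·2.230) = 7.865×10⁹ K⁴.

T ≈ 298 K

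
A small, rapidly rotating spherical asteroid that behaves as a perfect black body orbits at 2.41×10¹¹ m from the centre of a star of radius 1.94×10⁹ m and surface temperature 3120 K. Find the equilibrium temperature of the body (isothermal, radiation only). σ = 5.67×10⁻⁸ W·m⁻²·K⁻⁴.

The star's surface emits σT_*⁴; at distance d the flux is S = σT_*⁴(R_*/d)².
S = 5.67×10⁻⁸·(3120)⁴·(1.94×10⁹/2.41×10¹¹)² = 348.2 W/m².
For an isothermal sphere T⁴ = (1−a)S/(4σ) = 1.535×10⁹ K⁴.

T ≈ 198 K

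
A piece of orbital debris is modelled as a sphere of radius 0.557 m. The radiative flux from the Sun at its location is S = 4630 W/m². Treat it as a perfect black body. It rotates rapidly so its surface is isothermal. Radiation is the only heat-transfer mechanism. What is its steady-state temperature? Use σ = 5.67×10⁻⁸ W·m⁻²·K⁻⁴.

At equilibrium, absorbed power = emitted power.
Absorbing cross-section = πr² = 0.9747 m²; emitting surface = 4πr² = 3.899 m² (ratio 4).
S·A_cross = εσ·A_surf·T⁴  ⇒  T⁴ = S/(4σ).
T⁴ = 1.00·4630/(4·5.67×10⁻⁸) = 2.041×10¹⁰ K⁴.
T = (2.041×10¹⁰)^(1/4).

T ≈ 378 K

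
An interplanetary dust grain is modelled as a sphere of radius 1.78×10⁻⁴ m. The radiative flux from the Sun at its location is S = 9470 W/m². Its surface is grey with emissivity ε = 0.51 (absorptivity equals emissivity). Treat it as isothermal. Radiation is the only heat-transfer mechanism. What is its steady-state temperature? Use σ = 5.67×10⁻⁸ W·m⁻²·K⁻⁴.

T ≈ 452 K

At equilibrium, absorbed power = emitted power.
Absorbing cross-section = πr² = 9.954×10⁻⁸ m²; emitting surface = 4πr² = 3.982×10⁻⁷ m² (ratio 4).
εS·A_cross = εσ·A_surf·T⁴  ⇒  T⁴ = S/(4σ)   (ε cancels).
T⁴ = 9470/(4·5.67×10⁻⁸) = 4.175×10¹⁰ K⁴.
T = (4.175×10¹⁰)^(1/4).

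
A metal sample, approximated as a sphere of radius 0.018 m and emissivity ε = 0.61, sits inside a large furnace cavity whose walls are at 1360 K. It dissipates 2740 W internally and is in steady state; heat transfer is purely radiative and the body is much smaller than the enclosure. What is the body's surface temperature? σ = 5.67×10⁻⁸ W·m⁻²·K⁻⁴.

T ≈ 2190 K

For a small grey body in a large enclosure, net radiated power = εσA(T⁴ − T_w⁴).
Steady state: P = εσA(T⁴ − T_w⁴) with A = 4πr² = 0.004072 m².
T⁴ = P/(εσA) + T_w⁴ = 2740/(0.61·5.67×10⁻⁸·0.004072) + (1360)⁴
    = 1.946×10¹³ + 3.421×10¹² = 2.288×10¹³ K⁴.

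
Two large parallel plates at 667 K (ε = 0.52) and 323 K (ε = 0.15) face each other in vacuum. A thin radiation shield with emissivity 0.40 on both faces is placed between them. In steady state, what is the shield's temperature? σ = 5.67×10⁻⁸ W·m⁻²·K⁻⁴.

In steady state the net flux on the hot side equals that on the cold side.
σ(T₁⁴−T_s⁴)/D₁ = σ(T_s⁴−T₂⁴)/D₂, with D₁ = 1/ε₁+1/ε_s−1 = 3.423, D₂ = 1/ε_s+1/ε₂−1 = 8.167.
Solve for T_s⁴: T_s⁴ = (D₂·T₁⁴ + D₁·T₂⁴)/(D₁+D₂) = 1.427×10¹¹ K⁴.

T_s ≈ 615 K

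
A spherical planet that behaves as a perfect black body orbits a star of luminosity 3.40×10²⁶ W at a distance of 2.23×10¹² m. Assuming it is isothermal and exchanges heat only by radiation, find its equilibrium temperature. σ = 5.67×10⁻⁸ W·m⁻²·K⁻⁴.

First find the stellar flux at distance d: S = L/(4πd²) = 3.40×10²⁶/(4π·(2.23×10¹²)²) = 5.441 W/m².
For an isothermal sphere, absorbed (1−a)S·πr² = emitted σ·4πr²·T⁴, so T⁴ = (1−a)S/(4σ).
T⁴ = 1.00·5.441/(4·5.67×10⁻⁸) = 2.399×10⁷ K⁴.

T ≈ 70.0 K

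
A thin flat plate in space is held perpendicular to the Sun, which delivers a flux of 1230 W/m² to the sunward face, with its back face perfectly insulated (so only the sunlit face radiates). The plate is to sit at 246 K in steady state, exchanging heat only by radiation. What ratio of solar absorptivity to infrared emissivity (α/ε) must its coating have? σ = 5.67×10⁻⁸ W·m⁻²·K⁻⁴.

α/ε ≈ 0.169

Balance: αS·A = εσ·1A·T⁴ ⇒ α/ε = σT⁴/S.
α/ε = 5.67×10⁻⁸·(246)⁴/1230 = 5.67×10⁻⁸·3.662×10⁹/1230.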